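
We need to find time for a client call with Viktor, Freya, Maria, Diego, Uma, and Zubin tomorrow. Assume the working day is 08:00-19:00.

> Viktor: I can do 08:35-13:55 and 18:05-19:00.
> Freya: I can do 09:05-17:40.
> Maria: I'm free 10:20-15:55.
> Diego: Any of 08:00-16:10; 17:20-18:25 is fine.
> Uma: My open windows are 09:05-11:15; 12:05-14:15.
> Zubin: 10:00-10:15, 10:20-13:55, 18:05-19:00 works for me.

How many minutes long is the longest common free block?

Viktor ∩ Freya: 09:05-13:55.
Viktor ∩ Freya ∩ Maria: 10:20-13:55.
Viktor ∩ Freya ∩ Maria ∩ Diego: 10:20-13:55.
Viktor ∩ Freya ∩ Maria ∩ Diego ∩ Uma: 10:20-11:15, 12:05-13:55.
Viktor ∩ Freya ∩ Maria ∩ Diego ∩ Uma ∩ Zubin: 10:20-11:15, 12:05-13:55.
So the common availability across everyone is 10:20-11:15, 12:05-13:55.
The longest is 12:05-13:55 at 110 minutes.

110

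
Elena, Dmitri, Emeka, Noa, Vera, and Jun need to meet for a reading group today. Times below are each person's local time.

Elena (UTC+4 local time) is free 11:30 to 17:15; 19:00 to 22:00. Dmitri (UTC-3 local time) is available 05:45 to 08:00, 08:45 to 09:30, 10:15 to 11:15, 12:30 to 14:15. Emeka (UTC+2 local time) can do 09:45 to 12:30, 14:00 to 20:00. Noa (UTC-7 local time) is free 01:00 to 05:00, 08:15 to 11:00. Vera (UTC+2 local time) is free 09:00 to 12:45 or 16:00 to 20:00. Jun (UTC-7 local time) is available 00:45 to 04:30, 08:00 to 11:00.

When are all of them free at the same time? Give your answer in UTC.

08:45-10:30, 15:30-17:15

Elena in UTC: 07:30-13:15, 15:00-18:00 (subtract 4h to convert from UTC+4).
Dmitri in UTC: 08:45-11:00, 11:45-12:30, 13:15-14:15, 15:30-17:15 (add 3h to convert from UTC-3).
Emeka in UTC: 07:45-10:30, 12:00-18:00 (subtract 2h to convert from UTC+2).
Noa in UTC: 08:00-12:00, 15:15-18:00 (add 7h to convert from UTC-7).
Vera in UTC: 07:00-10:45, 14:00-18:00 (subtract 2h to convert from UTC+2).
Jun in UTC: 07:45-11:30, 15:00-18:00 (add 7h to convert from UTC-7).
Elena ∩ Dmitri: 08:45-11:00, 11:45-12:30, 15:30-17:15.
Elena ∩ Dmitri ∩ Emeka: 08:45-10:30, 12:00-12:30, 15:30-17:15.
Elena ∩ Dmitri ∩ Emeka ∩ Noa: 08:45-10:30, 15:30-17:15.
Elena ∩ Dmitri ∩ Emeka ∩ Noa ∩ Vera: 08:45-10:30, 15:30-17:15.
Elena ∩ Dmitri ∩ Emeka ∩ Noa ∩ Vera ∩ Jun: 08:45-10:30, 15:30-17:15.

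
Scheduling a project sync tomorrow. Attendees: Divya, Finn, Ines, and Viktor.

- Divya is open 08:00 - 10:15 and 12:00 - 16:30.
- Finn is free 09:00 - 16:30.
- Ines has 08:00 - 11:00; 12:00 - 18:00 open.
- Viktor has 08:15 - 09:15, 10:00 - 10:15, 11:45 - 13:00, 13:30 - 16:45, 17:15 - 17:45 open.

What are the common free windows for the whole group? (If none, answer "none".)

09:00-09:15, 10:00-10:15, 12:00-13:00, 13:30-16:30

Divya ∩ Finn: 09:00-10:15, 12:00-16:30.
Divya ∩ Finn ∩ Ines: 09:00-10:15, 12:00-16:30.
Divya ∩ Finn ∩ Ines ∩ Viktor: 09:00-09:15, 10:00-10:15, 12:00-13:00, 13:30-16:30.
Those are the intersection windows.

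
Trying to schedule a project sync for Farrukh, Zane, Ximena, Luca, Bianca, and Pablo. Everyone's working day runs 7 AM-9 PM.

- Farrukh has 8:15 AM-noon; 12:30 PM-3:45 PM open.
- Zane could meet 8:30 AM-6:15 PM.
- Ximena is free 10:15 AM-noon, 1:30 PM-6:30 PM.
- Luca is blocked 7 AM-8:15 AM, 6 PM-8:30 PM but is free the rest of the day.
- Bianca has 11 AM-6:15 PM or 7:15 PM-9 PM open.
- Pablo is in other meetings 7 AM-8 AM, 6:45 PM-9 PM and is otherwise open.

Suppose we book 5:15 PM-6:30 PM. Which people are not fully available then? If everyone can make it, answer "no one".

Bianca, Farrukh, Luca, Zane

Farrukh free: 08:15-12:00, 12:30-15:45.
Zane free: 08:30-18:15.
Ximena free: 10:15-12:00, 13:30-18:30.
Luca free: 08:15-18:00, 20:30-21:00 (invert busy blocks within the working day).
Bianca free: 11:00-18:15, 19:15-21:00.
Pablo free: 08:00-18:45 (invert busy blocks within the working day).
Farrukh: not fully free for 17:15-18:30. Zane: not fully free for 17:15-18:30. Ximena: free for 17:15-18:30. Luca: not fully free for 17:15-18:30. Bianca: not fully free for 17:15-18:30. Pablo: free for 17:15-18:30.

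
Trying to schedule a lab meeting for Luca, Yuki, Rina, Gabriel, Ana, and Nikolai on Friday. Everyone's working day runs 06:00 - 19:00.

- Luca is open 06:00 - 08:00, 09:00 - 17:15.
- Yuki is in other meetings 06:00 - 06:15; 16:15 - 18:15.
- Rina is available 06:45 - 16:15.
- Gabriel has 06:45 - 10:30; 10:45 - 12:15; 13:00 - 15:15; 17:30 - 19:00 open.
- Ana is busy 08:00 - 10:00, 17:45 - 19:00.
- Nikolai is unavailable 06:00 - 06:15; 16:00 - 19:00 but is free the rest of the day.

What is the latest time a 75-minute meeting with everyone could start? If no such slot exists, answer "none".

14:00

Luca free: 06:00-08:00, 09:00-17:15.
Yuki free: 06:15-16:15, 18:15-19:00 (invert busy blocks within the working day).
Rina free: 06:45-16:15.
Gabriel free: 06:45-10:30, 10:45-12:15, 13:00-15:15, 17:30-19:00.
Ana free: 06:00-08:00, 10:00-17:45 (invert busy blocks within the working day).
Nikolai free: 06:15-16:00 (invert busy blocks within the working day).
Luca ∩ Yuki: 06:15-08:00, 09:00-16:15.
Luca ∩ Yuki ∩ Rina: 06:45-08:00, 09:00-16:15.
Luca ∩ Yuki ∩ Rina ∩ Gabriel: 06:45-08:00, 09:00-10:30, 10:45-12:15, 13:00-15:15.
Luca ∩ Yuki ∩ Rina ∩ Gabriel ∩ Ana: 06:45-08:00, 10:00-10:30, 10:45-12:15, 13:00-15:15.
Luca ∩ Yuki ∩ Rina ∩ Gabriel ∩ Ana ∩ Nikolai: 06:45-08:00, 10:00-10:30, 10:45-12:15, 13:00-15:15.
The last common window of at least 75 minutes is 13:00-15:15; a 75-minute meeting can start as late as 14:00 and still end by 15:15.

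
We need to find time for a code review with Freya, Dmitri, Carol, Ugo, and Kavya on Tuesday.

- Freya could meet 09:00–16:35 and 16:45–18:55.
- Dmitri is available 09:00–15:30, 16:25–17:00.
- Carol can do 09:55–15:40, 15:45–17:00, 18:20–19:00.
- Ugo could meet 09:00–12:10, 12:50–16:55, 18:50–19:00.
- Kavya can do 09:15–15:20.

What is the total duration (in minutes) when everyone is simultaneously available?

285

Freya ∩ Dmitri: 09:00-15:30, 16:25-16:35, 16:45-17:00.
Freya ∩ Dmitri ∩ Carol: 09:55-15:30, 16:25-16:35, 16:45-17:00.
Freya ∩ Dmitri ∩ Carol ∩ Ugo: 09:55-12:10, 12:50-15:30, 16:25-16:35, 16:45-16:55.
Freya ∩ Dmitri ∩ Carol ∩ Ugo ∩ Kavya: 09:55-12:10, 12:50-15:20.
Summing the common windows: 135 + 150 = 285 minutes.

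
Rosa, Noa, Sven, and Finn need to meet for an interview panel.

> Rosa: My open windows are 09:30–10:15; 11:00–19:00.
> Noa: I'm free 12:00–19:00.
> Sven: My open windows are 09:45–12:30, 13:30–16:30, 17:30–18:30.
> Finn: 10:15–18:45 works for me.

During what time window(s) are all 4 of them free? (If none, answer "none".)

Rosa ∩ Noa: 12:00-19:00.
Rosa ∩ Noa ∩ Sven: 12:00-12:30, 13:30-16:30, 17:30-18:30.
Rosa ∩ Noa ∩ Sven ∩ Finn: 12:00-12:30, 13:30-16:30, 17:30-18:30.
So the common availability across everyone is 12:00-12:30, 13:30-16:30, 17:30-18:30.

12:00-12:30, 13:30-16:30, 17:30-18:30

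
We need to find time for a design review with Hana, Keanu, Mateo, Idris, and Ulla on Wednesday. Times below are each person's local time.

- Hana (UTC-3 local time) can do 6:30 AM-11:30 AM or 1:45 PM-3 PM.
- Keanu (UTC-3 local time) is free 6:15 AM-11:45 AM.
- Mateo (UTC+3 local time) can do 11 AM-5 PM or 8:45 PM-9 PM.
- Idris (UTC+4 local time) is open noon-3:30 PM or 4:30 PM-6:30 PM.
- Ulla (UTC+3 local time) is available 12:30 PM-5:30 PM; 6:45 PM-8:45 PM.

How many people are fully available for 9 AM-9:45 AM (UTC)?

2

Hana in UTC: 09:30-14:30, 16:45-18:00 (add 3h to convert from UTC-3).
Keanu in UTC: 09:15-14:45 (add 3h to convert from UTC-3).
Mateo in UTC: 08:00-14:00, 17:45-18:00 (subtract 3h to convert from UTC+3).
Idris in UTC: 08:00-11:30, 12:30-14:30 (subtract 4h to convert from UTC+4).
Ulla in UTC: 09:30-14:30, 15:45-17:45 (subtract 3h to convert from UTC+3).
Mateo and Idris can make the full 09:00-09:45 slot — that's 2.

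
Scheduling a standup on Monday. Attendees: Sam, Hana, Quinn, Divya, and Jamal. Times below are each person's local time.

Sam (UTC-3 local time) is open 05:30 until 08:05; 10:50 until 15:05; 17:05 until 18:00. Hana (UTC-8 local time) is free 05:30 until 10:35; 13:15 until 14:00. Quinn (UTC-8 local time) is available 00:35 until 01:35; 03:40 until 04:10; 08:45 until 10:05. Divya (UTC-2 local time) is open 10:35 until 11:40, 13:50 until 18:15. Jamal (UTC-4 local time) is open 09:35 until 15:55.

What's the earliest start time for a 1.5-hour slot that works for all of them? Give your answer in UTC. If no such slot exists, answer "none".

Sam in UTC: 08:30-11:05, 13:50-18:05, 20:05-21:00 (add 3h to convert from UTC-3).
Hana in UTC: 13:30-18:35, 21:15-22:00 (add 8h to convert from UTC-8).
Quinn in UTC: 08:35-09:35, 11:40-12:10, 16:45-18:05 (add 8h to convert from UTC-8).
Divya in UTC: 12:35-13:40, 15:50-20:15 (add 2h to convert from UTC-2).
Jamal in UTC: 13:35-19:55 (add 4h to convert from UTC-4).
Sam ∩ Hana: 13:50-18:05.
Sam ∩ Hana ∩ Quinn: 16:45-18:05.
Sam ∩ Hana ∩ Quinn ∩ Divya: 16:45-18:05.
Sam ∩ Hana ∩ Quinn ∩ Divya ∩ Jamal: 16:45-18:05.
No common window is at least 90 minutes long.

none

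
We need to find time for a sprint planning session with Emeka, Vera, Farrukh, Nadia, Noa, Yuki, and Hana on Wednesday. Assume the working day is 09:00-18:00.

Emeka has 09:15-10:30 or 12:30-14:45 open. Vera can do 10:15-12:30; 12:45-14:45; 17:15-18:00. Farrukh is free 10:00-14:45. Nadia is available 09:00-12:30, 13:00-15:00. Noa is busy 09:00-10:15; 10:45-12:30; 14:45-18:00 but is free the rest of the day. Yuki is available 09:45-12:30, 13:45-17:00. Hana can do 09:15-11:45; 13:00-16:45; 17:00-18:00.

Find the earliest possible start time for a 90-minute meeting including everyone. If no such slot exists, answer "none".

Emeka free: 09:15-10:30, 12:30-14:45.
Vera free: 10:15-12:30, 12:45-14:45, 17:15-18:00.
Farrukh free: 10:00-14:45.
Nadia free: 09:00-12:30, 13:00-15:00.
Noa free: 10:15-10:45, 12:30-14:45 (invert busy blocks within the working day).
Yuki free: 09:45-12:30, 13:45-17:00.
Hana free: 09:15-11:45, 13:00-16:45, 17:00-18:00.
Emeka ∩ Vera: 10:15-10:30, 12:45-14:45.
Emeka ∩ Vera ∩ Farrukh: 10:15-10:30, 12:45-14:45.
Emeka ∩ Vera ∩ Farrukh ∩ Nadia: 10:15-10:30, 13:00-14:45.
Emeka ∩ Vera ∩ Farrukh ∩ Nadia ∩ Noa: 10:15-10:30, 13:00-14:45.
Emeka ∩ Vera ∩ Farrukh ∩ Nadia ∩ Noa ∩ Yuki: 10:15-10:30, 13:45-14:45.
Emeka ∩ Vera ∩ Farrukh ∩ Nadia ∩ Noa ∩ Yuki ∩ Hana: 10:15-10:30, 13:45-14:45.
No common window is at least 90 minutes long.

none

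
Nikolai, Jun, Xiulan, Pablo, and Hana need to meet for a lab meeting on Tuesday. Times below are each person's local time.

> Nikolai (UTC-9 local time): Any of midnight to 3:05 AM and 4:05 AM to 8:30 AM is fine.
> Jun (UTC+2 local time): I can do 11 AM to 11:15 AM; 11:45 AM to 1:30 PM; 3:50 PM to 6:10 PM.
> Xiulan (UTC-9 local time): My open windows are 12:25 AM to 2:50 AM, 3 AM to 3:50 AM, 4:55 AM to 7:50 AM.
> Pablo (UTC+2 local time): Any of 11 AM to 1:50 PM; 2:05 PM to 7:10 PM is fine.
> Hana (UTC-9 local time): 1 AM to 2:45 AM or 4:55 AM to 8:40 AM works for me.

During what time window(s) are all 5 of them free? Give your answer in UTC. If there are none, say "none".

10:00-11:30, 13:55-16:10

Nikolai in UTC: 09:00-12:05, 13:05-17:30 (add 9h to convert from UTC-9).
Jun in UTC: 09:00-09:15, 09:45-11:30, 13:50-16:10 (subtract 2h to convert from UTC+2).
Xiulan in UTC: 09:25-11:50, 12:00-12:50, 13:55-16:50 (add 9h to convert from UTC-9).
Pablo in UTC: 09:00-11:50, 12:05-17:10 (subtract 2h to convert from UTC+2).
Hana in UTC: 10:00-11:45, 13:55-17:40 (add 9h to convert from UTC-9).
Nikolai ∩ Jun: 09:00-09:15, 09:45-11:30, 13:50-16:10.
Nikolai ∩ Jun ∩ Xiulan: 09:45-11:30, 13:55-16:10.
Nikolai ∩ Jun ∩ Xiulan ∩ Pablo: 09:45-11:30, 13:55-16:10.
Nikolai ∩ Jun ∩ Xiulan ∩ Pablo ∩ Hana: 10:00-11:30, 13:55-16:10.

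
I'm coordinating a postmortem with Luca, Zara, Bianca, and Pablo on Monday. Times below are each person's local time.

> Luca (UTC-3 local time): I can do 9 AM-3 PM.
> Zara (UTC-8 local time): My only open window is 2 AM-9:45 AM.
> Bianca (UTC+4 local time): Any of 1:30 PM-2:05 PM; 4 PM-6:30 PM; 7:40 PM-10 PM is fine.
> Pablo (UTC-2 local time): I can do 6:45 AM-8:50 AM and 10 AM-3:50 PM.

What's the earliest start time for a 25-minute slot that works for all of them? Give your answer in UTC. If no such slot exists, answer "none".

12:00

Luca in UTC: 12:00-18:00 (add 3h to convert from UTC-3).
Zara in UTC: 10:00-17:45 (add 8h to convert from UTC-8).
Bianca in UTC: 09:30-10:05, 12:00-14:30, 15:40-18:00 (subtract 4h to convert from UTC+4).
Pablo in UTC: 08:45-10:50, 12:00-17:50 (add 2h to convert from UTC-2).
Luca ∩ Zara: 12:00-17:45.
Luca ∩ Zara ∩ Bianca: 12:00-14:30, 15:40-17:45.
Luca ∩ Zara ∩ Bianca ∩ Pablo: 12:00-14:30, 15:40-17:45.
The first common window of at least 25 minutes is 12:00-14:30, so the earliest start is 12:00.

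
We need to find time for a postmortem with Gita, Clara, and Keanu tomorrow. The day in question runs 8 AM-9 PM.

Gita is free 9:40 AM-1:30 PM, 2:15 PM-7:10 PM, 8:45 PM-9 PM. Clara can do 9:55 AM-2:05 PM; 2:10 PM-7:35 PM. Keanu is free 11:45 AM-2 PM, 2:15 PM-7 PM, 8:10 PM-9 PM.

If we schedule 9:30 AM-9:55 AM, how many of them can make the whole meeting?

nobody can make the full 09:30-09:55 slot — that's 0.

0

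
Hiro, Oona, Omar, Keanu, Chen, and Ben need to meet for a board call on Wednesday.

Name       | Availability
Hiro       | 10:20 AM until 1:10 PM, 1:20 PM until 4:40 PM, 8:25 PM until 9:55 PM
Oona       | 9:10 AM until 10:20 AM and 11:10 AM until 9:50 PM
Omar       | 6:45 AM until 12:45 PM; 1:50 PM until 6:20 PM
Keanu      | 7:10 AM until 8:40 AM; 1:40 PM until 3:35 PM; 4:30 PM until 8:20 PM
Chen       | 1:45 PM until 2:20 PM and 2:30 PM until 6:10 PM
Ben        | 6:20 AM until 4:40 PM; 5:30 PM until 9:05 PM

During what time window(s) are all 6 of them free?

13:50-14:20, 14:30-15:35, 16:30-16:40

Hiro ∩ Oona: 11:10-13:10, 13:20-16:40, 20:25-21:50.
Hiro ∩ Oona ∩ Omar: 11:10-12:45, 13:50-16:40.
Hiro ∩ Oona ∩ Omar ∩ Keanu: 13:50-15:35, 16:30-16:40.
Hiro ∩ Oona ∩ Omar ∩ Keanu ∩ Chen: 13:50-14:20, 14:30-15:35, 16:30-16:40.
Hiro ∩ Oona ∩ Omar ∩ Keanu ∩ Chen ∩ Ben: 13:50-14:20, 14:30-15:35, 16:30-16:40.
Those are the intersection windows.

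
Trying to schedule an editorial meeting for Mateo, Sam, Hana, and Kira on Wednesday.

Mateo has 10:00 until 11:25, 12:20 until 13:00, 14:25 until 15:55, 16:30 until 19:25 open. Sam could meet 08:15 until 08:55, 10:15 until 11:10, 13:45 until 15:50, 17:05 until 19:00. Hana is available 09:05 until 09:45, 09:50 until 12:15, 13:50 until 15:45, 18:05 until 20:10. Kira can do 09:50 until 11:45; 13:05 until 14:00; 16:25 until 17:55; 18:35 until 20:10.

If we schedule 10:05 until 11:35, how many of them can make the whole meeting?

2

Hana and Kira can make the full 10:05-11:35 slot — that's 2.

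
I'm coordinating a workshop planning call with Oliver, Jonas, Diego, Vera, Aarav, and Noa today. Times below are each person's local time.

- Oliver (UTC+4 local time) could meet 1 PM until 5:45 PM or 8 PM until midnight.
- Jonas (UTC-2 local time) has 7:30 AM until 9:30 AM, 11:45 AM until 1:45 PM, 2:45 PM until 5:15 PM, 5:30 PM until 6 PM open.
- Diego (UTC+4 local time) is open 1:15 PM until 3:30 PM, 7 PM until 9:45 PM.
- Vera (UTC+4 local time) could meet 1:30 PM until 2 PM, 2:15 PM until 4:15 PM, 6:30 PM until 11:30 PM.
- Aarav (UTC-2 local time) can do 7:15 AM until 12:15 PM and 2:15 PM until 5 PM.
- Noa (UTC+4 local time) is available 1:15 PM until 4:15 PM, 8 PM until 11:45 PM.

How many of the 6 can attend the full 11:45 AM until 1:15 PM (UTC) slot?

Oliver in UTC: 09:00-13:45, 16:00-20:00 (subtract 4h to convert from UTC+4).
Jonas in UTC: 09:30-11:30, 13:45-15:45, 16:45-19:15, 19:30-20:00 (add 2h to convert from UTC-2).
Diego in UTC: 09:15-11:30, 15:00-17:45 (subtract 4h to convert from UTC+4).
Vera in UTC: 09:30-10:00, 10:15-12:15, 14:30-19:30 (subtract 4h to convert from UTC+4).
Aarav in UTC: 09:15-14:15, 16:15-19:00 (add 2h to convert from UTC-2).
Noa in UTC: 09:15-12:15, 16:00-19:45 (subtract 4h to convert from UTC+4).
Oliver and Aarav can make the full 11:45-13:15 slot — that's 2.

2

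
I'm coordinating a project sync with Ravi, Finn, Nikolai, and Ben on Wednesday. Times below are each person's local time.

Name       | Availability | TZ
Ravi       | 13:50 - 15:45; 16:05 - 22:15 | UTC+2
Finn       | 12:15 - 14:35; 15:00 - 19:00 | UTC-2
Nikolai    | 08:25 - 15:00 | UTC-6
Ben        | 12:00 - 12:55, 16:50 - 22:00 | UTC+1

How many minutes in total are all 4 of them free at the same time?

240

Ravi in UTC: 11:50-13:45, 14:05-20:15 (subtract 2h to convert from UTC+2).
Finn in UTC: 14:15-16:35, 17:00-21:00 (add 2h to convert from UTC-2).
Nikolai in UTC: 14:25-21:00 (add 6h to convert from UTC-6).
Ben in UTC: 11:00-11:55, 15:50-21:00 (subtract 1h to convert from UTC+1).
Ravi ∩ Finn: 14:15-16:35, 17:00-20:15.
Ravi ∩ Finn ∩ Nikolai: 14:25-16:35, 17:00-20:15.
Ravi ∩ Finn ∩ Nikolai ∩ Ben: 15:50-16:35, 17:00-20:15.
Summing the common windows: 45 + 195 = 240 minutes.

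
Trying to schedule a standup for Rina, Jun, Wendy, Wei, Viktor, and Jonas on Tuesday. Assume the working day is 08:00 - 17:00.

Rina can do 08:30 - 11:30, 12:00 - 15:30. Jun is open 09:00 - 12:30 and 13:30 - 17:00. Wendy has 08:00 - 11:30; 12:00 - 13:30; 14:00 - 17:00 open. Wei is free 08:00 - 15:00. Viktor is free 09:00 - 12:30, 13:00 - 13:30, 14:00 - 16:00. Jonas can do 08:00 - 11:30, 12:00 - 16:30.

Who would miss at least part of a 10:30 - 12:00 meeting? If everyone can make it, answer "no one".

Rina: not fully free for 10:30-12:00. Jun: free for 10:30-12:00. Wendy: not fully free for 10:30-12:00. Wei: free for 10:30-12:00. Viktor: free for 10:30-12:00. Jonas: not fully free for 10:30-12:00.

Jonas, Rina, Wendy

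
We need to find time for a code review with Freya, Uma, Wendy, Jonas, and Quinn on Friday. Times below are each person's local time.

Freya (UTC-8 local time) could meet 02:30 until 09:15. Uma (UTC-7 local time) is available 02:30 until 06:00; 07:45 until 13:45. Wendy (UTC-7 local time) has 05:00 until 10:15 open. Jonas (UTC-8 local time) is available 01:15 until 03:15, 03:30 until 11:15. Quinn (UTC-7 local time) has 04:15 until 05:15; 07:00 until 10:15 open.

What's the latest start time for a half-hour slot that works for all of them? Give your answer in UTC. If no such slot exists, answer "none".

Freya in UTC: 10:30-17:15 (add 8h to convert from UTC-8).
Uma in UTC: 09:30-13:00, 14:45-20:45 (add 7h to convert from UTC-7).
Wendy in UTC: 12:00-17:15 (add 7h to convert from UTC-7).
Jonas in UTC: 09:15-11:15, 11:30-19:15 (add 8h to convert from UTC-8).
Quinn in UTC: 11:15-12:15, 14:00-17:15 (add 7h to convert from UTC-7).
Freya ∩ Uma: 10:30-13:00, 14:45-17:15.
Freya ∩ Uma ∩ Wendy: 12:00-13:00, 14:45-17:15.
Freya ∩ Uma ∩ Wendy ∩ Jonas: 12:00-13:00, 14:45-17:15.
Freya ∩ Uma ∩ Wendy ∩ Jonas ∩ Quinn: 12:00-12:15, 14:45-17:15.
So the common availability across everyone is 12:00-12:15, 14:45-17:15.
The last common window of at least 30 minutes is 14:45-17:15; a 30-minute meeting can start as late as 16:45 and still end by 17:15.

16:45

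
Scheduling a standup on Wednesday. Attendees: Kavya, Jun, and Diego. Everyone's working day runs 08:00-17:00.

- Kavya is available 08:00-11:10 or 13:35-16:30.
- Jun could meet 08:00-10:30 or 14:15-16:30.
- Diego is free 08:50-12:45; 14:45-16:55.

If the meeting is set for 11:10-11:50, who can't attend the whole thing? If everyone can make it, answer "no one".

Kavya: not fully free for 11:10-11:50. Jun: not fully free for 11:10-11:50. Diego: free for 11:10-11:50.

Jun, Kavya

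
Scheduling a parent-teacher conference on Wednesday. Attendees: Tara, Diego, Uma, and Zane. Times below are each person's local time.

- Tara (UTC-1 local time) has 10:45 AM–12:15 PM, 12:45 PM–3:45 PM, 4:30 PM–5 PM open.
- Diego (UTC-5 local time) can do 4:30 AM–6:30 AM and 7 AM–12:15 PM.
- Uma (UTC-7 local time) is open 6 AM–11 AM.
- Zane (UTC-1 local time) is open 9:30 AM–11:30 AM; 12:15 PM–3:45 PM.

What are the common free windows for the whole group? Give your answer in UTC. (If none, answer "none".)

13:45-16:45

Tara in UTC: 11:45-13:15, 13:45-16:45, 17:30-18:00 (add 1h to convert from UTC-1).
Diego in UTC: 09:30-11:30, 12:00-17:15 (add 5h to convert from UTC-5).
Uma in UTC: 13:00-18:00 (add 7h to convert from UTC-7).
Zane in UTC: 10:30-12:30, 13:15-16:45 (add 1h to convert from UTC-1).
Tara ∩ Diego: 12:00-13:15, 13:45-16:45.
Tara ∩ Diego ∩ Uma: 13:00-13:15, 13:45-16:45.
Tara ∩ Diego ∩ Uma ∩ Zane: 13:45-16:45.
So the common availability across everyone is 13:45-16:45.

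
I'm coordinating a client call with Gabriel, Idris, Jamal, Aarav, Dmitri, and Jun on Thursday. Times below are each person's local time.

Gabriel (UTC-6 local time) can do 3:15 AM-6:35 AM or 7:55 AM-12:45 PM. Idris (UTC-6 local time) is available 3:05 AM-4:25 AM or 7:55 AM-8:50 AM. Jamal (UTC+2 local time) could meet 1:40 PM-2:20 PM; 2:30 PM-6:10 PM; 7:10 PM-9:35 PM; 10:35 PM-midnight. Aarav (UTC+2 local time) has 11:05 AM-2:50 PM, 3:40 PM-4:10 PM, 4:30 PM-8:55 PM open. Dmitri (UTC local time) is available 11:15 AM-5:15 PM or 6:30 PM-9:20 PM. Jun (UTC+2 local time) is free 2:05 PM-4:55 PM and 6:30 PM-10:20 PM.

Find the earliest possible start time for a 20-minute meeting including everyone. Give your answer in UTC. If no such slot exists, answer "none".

Gabriel in UTC: 09:15-12:35, 13:55-18:45 (add 6h to convert from UTC-6).
Idris in UTC: 09:05-10:25, 13:55-14:50 (add 6h to convert from UTC-6).
Jamal in UTC: 11:40-12:20, 12:30-16:10, 17:10-19:35, 20:35-22:00 (subtract 2h to convert from UTC+2).
Aarav in UTC: 09:05-12:50, 13:40-14:10, 14:30-18:55 (subtract 2h to convert from UTC+2).
Dmitri in UTC: 11:15-17:15, 18:30-21:20.
Jun in UTC: 12:05-14:55, 16:30-20:20 (subtract 2h to convert from UTC+2).
Gabriel ∩ Idris: 09:15-10:25, 13:55-14:50.
Gabriel ∩ Idris ∩ Jamal: 13:55-14:50.
Gabriel ∩ Idris ∩ Jamal ∩ Aarav: 13:55-14:10, 14:30-14:50.
Gabriel ∩ Idris ∩ Jamal ∩ Aarav ∩ Dmitri: 13:55-14:10, 14:30-14:50.
Gabriel ∩ Idris ∩ Jamal ∩ Aarav ∩ Dmitri ∩ Jun: 13:55-14:10, 14:30-14:50.
So the common availability across everyone is 13:55-14:10, 14:30-14:50.
The first common window of at least 20 minutes is 14:30-14:50, so the earliest start is 14:30.

14:30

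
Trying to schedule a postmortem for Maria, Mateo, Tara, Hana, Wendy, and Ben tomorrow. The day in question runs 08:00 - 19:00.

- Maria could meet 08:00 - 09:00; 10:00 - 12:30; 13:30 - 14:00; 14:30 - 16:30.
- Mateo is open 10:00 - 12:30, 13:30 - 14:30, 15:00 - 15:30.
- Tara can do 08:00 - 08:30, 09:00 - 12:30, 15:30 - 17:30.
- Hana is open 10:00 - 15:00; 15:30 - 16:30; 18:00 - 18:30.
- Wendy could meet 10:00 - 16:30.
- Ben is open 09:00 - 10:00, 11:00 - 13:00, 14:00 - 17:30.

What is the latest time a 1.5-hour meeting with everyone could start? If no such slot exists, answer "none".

Maria ∩ Mateo: 10:00-12:30, 13:30-14:00, 15:00-15:30.
Maria ∩ Mateo ∩ Tara: 10:00-12:30.
Maria ∩ Mateo ∩ Tara ∩ Hana: 10:00-12:30.
Maria ∩ Mateo ∩ Tara ∩ Hana ∩ Wendy: 10:00-12:30.
Maria ∩ Mateo ∩ Tara ∩ Hana ∩ Wendy ∩ Ben: 11:00-12:30.
The last common window of at least 90 minutes is 11:00-12:30; a 90-minute meeting can start as late as 11:00 and still end by 12:30.

11:00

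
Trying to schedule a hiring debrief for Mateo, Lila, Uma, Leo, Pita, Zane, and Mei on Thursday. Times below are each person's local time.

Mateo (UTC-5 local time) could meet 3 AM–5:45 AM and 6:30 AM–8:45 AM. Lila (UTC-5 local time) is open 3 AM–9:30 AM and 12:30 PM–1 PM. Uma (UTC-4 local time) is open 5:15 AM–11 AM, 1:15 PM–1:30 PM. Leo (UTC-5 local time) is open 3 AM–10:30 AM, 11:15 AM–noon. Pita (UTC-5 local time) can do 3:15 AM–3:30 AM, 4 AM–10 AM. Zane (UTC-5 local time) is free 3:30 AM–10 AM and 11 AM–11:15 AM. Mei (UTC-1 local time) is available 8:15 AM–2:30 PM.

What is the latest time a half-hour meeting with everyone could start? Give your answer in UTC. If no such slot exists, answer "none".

Mateo in UTC: 08:00-10:45, 11:30-13:45 (add 5h to convert from UTC-5).
Lila in UTC: 08:00-14:30, 17:30-18:00 (add 5h to convert from UTC-5).
Uma in UTC: 09:15-15:00, 17:15-17:30 (add 4h to convert from UTC-4).
Leo in UTC: 08:00-15:30, 16:15-17:00 (add 5h to convert from UTC-5).
Pita in UTC: 08:15-08:30, 09:00-15:00 (add 5h to convert from UTC-5).
Zane in UTC: 08:30-15:00, 16:00-16:15 (add 5h to convert from UTC-5).
Mei in UTC: 09:15-15:30 (add 1h to convert from UTC-1).
Mateo ∩ Lila: 08:00-10:45, 11:30-13:45.
Mateo ∩ Lila ∩ Uma: 09:15-10:45, 11:30-13:45.
Mateo ∩ Lila ∩ Uma ∩ Leo: 09:15-10:45, 11:30-13:45.
Mateo ∩ Lila ∩ Uma ∩ Leo ∩ Pita: 09:15-10:45, 11:30-13:45.
Mateo ∩ Lila ∩ Uma ∩ Leo ∩ Pita ∩ Zane: 09:15-10:45, 11:30-13:45.
Mateo ∩ Lila ∩ Uma ∩ Leo ∩ Pita ∩ Zane ∩ Mei: 09:15-10:45, 11:30-13:45.
The last common window of at least 30 minutes is 11:30-13:45; a 30-minute meeting can start as late as 13:15 and still end by 13:45.

13:15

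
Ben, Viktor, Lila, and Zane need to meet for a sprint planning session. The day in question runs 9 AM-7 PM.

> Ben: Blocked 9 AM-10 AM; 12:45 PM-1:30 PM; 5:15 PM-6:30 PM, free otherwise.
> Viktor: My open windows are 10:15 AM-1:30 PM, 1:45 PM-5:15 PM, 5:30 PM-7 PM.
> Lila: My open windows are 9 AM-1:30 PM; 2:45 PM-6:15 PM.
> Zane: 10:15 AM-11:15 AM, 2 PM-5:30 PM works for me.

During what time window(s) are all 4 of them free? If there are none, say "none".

10:15-11:15, 14:45-17:15

Ben free: 10:00-12:45, 13:30-17:15, 18:30-19:00 (invert busy blocks within the working day).
Viktor free: 10:15-13:30, 13:45-17:15, 17:30-19:00.
Lila free: 09:00-13:30, 14:45-18:15.
Zane free: 10:15-11:15, 14:00-17:30.
Ben ∩ Viktor: 10:15-12:45, 13:45-17:15, 18:30-19:00.
Ben ∩ Viktor ∩ Lila: 10:15-12:45, 14:45-17:15.
Ben ∩ Viktor ∩ Lila ∩ Zane: 10:15-11:15, 14:45-17:15.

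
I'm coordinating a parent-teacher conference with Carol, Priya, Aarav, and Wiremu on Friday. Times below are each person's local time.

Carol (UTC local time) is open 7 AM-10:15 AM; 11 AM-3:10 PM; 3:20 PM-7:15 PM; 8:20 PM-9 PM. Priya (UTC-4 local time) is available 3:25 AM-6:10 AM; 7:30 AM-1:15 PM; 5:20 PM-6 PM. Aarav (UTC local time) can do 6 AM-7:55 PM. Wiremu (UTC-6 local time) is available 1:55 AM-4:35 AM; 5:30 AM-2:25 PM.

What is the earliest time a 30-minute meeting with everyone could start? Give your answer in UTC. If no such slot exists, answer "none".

Carol in UTC: 07:00-10:15, 11:00-15:10, 15:20-19:15, 20:20-21:00.
Priya in UTC: 07:25-10:10, 11:30-17:15, 21:20-22:00 (add 4h to convert from UTC-4).
Aarav in UTC: 06:00-19:55.
Wiremu in UTC: 07:55-10:35, 11:30-20:25 (add 6h to convert from UTC-6).
Carol ∩ Priya: 07:25-10:10, 11:30-15:10, 15:20-17:15.
Carol ∩ Priya ∩ Aarav: 07:25-10:10, 11:30-15:10, 15:20-17:15.
Carol ∩ Priya ∩ Aarav ∩ Wiremu: 07:55-10:10, 11:30-15:10, 15:20-17:15.
Those are the intersection windows.
The first common window of at least 30 minutes is 07:55-10:10, so the earliest start is 07:55.

07:55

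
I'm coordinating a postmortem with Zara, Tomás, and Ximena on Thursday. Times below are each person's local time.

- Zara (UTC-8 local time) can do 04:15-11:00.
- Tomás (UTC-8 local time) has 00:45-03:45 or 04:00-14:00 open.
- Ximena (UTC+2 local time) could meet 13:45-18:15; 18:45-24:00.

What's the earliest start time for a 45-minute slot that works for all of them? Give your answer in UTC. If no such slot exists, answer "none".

Zara in UTC: 12:15-19:00 (add 8h to convert from UTC-8).
Tomás in UTC: 08:45-11:45, 12:00-22:00 (add 8h to convert from UTC-8).
Ximena in UTC: 11:45-16:15, 16:45-22:00 (subtract 2h to convert from UTC+2).
Zara ∩ Tomás: 12:15-19:00.
Zara ∩ Tomás ∩ Ximena: 12:15-16:15, 16:45-19:00.
Those are the intersection windows.
The first common window of at least 45 minutes is 12:15-16:15, so the earliest start is 12:15.

12:15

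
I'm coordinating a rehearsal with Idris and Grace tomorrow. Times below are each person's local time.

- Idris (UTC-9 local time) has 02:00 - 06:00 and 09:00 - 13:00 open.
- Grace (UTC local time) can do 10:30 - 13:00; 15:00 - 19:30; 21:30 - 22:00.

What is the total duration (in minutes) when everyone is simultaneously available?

Idris in UTC: 11:00-15:00, 18:00-22:00 (add 9h to convert from UTC-9).
Grace in UTC: 10:30-13:00, 15:00-19:30, 21:30-22:00.
Idris ∩ Grace: 11:00-13:00, 18:00-19:30, 21:30-22:00.
Summing the common windows: 120 + 90 + 30 = 240 minutes.

240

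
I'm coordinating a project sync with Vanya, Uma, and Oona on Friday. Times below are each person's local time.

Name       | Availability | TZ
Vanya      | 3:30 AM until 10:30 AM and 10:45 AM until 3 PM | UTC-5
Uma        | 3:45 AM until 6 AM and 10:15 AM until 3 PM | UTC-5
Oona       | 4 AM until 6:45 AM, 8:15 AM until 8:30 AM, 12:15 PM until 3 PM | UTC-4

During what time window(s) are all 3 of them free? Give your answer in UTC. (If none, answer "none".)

Vanya in UTC: 08:30-15:30, 15:45-20:00 (add 5h to convert from UTC-5).
Uma in UTC: 08:45-11:00, 15:15-20:00 (add 5h to convert from UTC-5).
Oona in UTC: 08:00-10:45, 12:15-12:30, 16:15-19:00 (add 4h to convert from UTC-4).
Vanya ∩ Uma: 08:45-11:00, 15:15-15:30, 15:45-20:00.
Vanya ∩ Uma ∩ Oona: 08:45-10:45, 16:15-19:00.

08:45-10:45, 16:15-19:00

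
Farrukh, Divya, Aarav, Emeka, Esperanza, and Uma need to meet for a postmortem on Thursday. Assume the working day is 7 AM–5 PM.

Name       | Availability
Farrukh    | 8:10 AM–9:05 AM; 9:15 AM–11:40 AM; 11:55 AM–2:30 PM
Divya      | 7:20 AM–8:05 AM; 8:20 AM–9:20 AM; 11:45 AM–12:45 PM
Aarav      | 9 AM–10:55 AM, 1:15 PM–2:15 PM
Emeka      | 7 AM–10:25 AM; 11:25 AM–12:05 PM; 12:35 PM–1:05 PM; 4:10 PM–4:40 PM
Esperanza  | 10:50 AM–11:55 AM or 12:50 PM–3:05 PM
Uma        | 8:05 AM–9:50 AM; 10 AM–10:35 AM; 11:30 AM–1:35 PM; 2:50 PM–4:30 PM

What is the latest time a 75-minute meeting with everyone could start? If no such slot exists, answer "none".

Farrukh ∩ Divya: 08:20-09:05, 09:15-09:20, 11:55-12:45.
Farrukh ∩ Divya ∩ Aarav: 09:00-09:05, 09:15-09:20.
Farrukh ∩ Divya ∩ Aarav ∩ Emeka: 09:00-09:05, 09:15-09:20.
Farrukh ∩ Divya ∩ Aarav ∩ Emeka ∩ Esperanza: ∅.
Farrukh ∩ Divya ∩ Aarav ∩ Emeka ∩ Esperanza ∩ Uma: ∅.
There is no time when everyone is free.
No common window is at least 75 minutes long.

none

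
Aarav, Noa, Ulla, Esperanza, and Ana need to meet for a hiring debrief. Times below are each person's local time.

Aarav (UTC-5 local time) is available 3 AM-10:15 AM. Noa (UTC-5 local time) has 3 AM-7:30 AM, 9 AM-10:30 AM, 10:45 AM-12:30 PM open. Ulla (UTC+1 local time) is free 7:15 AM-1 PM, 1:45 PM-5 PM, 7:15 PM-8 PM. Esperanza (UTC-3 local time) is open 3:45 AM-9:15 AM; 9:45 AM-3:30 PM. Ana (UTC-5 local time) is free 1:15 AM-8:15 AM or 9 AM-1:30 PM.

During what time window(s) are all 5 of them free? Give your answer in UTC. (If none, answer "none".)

Aarav in UTC: 08:00-15:15 (add 5h to convert from UTC-5).
Noa in UTC: 08:00-12:30, 14:00-15:30, 15:45-17:30 (add 5h to convert from UTC-5).
Ulla in UTC: 06:15-12:00, 12:45-16:00, 18:15-19:00 (subtract 1h to convert from UTC+1).
Esperanza in UTC: 06:45-12:15, 12:45-18:30 (add 3h to convert from UTC-3).
Ana in UTC: 06:15-13:15, 14:00-18:30 (add 5h to convert from UTC-5).
Aarav ∩ Noa: 08:00-12:30, 14:00-15:15.
Aarav ∩ Noa ∩ Ulla: 08:00-12:00, 14:00-15:15.
Aarav ∩ Noa ∩ Ulla ∩ Esperanza: 08:00-12:00, 14:00-15:15.
Aarav ∩ Noa ∩ Ulla ∩ Esperanza ∩ Ana: 08:00-12:00, 14:00-15:15.
Those are the intersection windows.

08:00-12:00, 14:00-15:15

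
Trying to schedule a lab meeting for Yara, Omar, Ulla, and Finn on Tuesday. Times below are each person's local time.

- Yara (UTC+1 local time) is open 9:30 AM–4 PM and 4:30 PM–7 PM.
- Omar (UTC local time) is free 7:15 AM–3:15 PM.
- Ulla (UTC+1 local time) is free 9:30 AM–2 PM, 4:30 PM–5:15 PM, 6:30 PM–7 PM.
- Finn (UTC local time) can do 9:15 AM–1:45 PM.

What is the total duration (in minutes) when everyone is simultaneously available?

225

Yara in UTC: 08:30-15:00, 15:30-18:00 (subtract 1h to convert from UTC+1).
Omar in UTC: 07:15-15:15.
Ulla in UTC: 08:30-13:00, 15:30-16:15, 17:30-18:00 (subtract 1h to convert from UTC+1).
Finn in UTC: 09:15-13:45.
Yara ∩ Omar: 08:30-15:00.
Yara ∩ Omar ∩ Ulla: 08:30-13:00.
Yara ∩ Omar ∩ Ulla ∩ Finn: 09:15-13:00.
Those are the intersection windows.
That's a single block of 225 minutes.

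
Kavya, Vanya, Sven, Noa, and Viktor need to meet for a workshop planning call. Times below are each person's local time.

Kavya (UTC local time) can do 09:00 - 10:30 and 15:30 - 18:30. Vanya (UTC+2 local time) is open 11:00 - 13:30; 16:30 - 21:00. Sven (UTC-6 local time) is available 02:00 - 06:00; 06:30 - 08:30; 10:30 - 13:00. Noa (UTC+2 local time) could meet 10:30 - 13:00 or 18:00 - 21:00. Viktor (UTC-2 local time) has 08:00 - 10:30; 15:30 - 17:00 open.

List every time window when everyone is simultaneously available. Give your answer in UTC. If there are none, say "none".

10:00-10:30, 17:30-18:30

Kavya in UTC: 09:00-10:30, 15:30-18:30.
Vanya in UTC: 09:00-11:30, 14:30-19:00 (subtract 2h to convert from UTC+2).
Sven in UTC: 08:00-12:00, 12:30-14:30, 16:30-19:00 (add 6h to convert from UTC-6).
Noa in UTC: 08:30-11:00, 16:00-19:00 (subtract 2h to convert from UTC+2).
Viktor in UTC: 10:00-12:30, 17:30-19:00 (add 2h to convert from UTC-2).
Kavya ∩ Vanya: 09:00-10:30, 15:30-18:30.
Kavya ∩ Vanya ∩ Sven: 09:00-10:30, 16:30-18:30.
Kavya ∩ Vanya ∩ Sven ∩ Noa: 09:00-10:30, 16:30-18:30.
Kavya ∩ Vanya ∩ Sven ∩ Noa ∩ Viktor: 10:00-10:30, 17:30-18:30.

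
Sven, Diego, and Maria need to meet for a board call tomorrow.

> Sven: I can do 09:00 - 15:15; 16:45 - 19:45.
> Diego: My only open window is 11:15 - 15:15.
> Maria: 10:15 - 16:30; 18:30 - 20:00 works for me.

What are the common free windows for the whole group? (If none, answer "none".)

11:15-15:15

Sven ∩ Diego: 11:15-15:15.
Sven ∩ Diego ∩ Maria: 11:15-15:15.
Those are the intersection windows.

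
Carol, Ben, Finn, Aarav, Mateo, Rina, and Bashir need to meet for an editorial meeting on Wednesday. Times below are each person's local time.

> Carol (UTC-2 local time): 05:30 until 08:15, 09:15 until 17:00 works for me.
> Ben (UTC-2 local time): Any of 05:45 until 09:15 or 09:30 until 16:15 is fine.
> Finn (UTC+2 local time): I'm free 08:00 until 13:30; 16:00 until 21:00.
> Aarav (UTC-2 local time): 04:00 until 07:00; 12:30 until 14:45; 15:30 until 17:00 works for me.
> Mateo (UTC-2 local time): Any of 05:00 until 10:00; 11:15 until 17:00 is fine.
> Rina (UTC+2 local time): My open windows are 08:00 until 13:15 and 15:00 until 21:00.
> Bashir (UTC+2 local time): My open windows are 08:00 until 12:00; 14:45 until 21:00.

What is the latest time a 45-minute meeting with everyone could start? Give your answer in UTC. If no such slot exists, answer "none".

17:30

Carol in UTC: 07:30-10:15, 11:15-19:00 (add 2h to convert from UTC-2).
Ben in UTC: 07:45-11:15, 11:30-18:15 (add 2h to convert from UTC-2).
Finn in UTC: 06:00-11:30, 14:00-19:00 (subtract 2h to convert from UTC+2).
Aarav in UTC: 06:00-09:00, 14:30-16:45, 17:30-19:00 (add 2h to convert from UTC-2).
Mateo in UTC: 07:00-12:00, 13:15-19:00 (add 2h to convert from UTC-2).
Rina in UTC: 06:00-11:15, 13:00-19:00 (subtract 2h to convert from UTC+2).
Bashir in UTC: 06:00-10:00, 12:45-19:00 (subtract 2h to convert from UTC+2).
Carol ∩ Ben: 07:45-10:15, 11:30-18:15.
Carol ∩ Ben ∩ Finn: 07:45-10:15, 14:00-18:15.
Carol ∩ Ben ∩ Finn ∩ Aarav: 07:45-09:00, 14:30-16:45, 17:30-18:15.
Carol ∩ Ben ∩ Finn ∩ Aarav ∩ Mateo: 07:45-09:00, 14:30-16:45, 17:30-18:15.
Carol ∩ Ben ∩ Finn ∩ Aarav ∩ Mateo ∩ Rina: 07:45-09:00, 14:30-16:45, 17:30-18:15.
Carol ∩ Ben ∩ Finn ∩ Aarav ∩ Mateo ∩ Rina ∩ Bashir: 07:45-09:00, 14:30-16:45, 17:30-18:15.
The last common window of at least 45 minutes is 17:30-18:15; a 45-minute meeting can start as late as 17:30 and still end by 18:15.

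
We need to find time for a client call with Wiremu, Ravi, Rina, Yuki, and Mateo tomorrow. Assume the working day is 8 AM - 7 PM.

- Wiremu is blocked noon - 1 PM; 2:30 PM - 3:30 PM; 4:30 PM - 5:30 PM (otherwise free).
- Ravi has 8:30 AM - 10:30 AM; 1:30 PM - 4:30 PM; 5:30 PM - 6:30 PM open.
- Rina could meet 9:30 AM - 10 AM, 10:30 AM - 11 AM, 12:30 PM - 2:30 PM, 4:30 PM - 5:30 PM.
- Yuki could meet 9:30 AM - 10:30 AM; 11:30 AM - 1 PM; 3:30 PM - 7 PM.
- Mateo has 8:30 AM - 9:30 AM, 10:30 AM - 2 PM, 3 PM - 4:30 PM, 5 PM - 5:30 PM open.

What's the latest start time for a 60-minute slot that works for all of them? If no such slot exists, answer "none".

none

Wiremu free: 08:00-12:00, 13:00-14:30, 15:30-16:30, 17:30-19:00 (invert busy blocks within the working day).
Ravi free: 08:30-10:30, 13:30-16:30, 17:30-18:30.
Rina free: 09:30-10:00, 10:30-11:00, 12:30-14:30, 16:30-17:30.
Yuki free: 09:30-10:30, 11:30-13:00, 15:30-19:00.
Mateo free: 08:30-09:30, 10:30-14:00, 15:00-16:30, 17:00-17:30.
Wiremu ∩ Ravi: 08:30-10:30, 13:30-14:30, 15:30-16:30, 17:30-18:30.
Wiremu ∩ Ravi ∩ Rina: 09:30-10:00, 13:30-14:30.
Wiremu ∩ Ravi ∩ Rina ∩ Yuki: 09:30-10:00.
Wiremu ∩ Ravi ∩ Rina ∩ Yuki ∩ Mateo: ∅.
There is no time when everyone is free.
No common window is at least 60 minutes long.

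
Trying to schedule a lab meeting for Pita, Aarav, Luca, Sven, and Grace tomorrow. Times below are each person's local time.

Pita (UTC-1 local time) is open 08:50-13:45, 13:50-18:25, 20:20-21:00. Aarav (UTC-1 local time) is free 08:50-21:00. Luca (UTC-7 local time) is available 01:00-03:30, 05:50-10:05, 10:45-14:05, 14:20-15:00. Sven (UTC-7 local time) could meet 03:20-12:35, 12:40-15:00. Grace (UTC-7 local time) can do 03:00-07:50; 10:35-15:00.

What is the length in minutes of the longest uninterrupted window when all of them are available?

115

Pita in UTC: 09:50-14:45, 14:50-19:25, 21:20-22:00 (add 1h to convert from UTC-1).
Aarav in UTC: 09:50-22:00 (add 1h to convert from UTC-1).
Luca in UTC: 08:00-10:30, 12:50-17:05, 17:45-21:05, 21:20-22:00 (add 7h to convert from UTC-7).
Sven in UTC: 10:20-19:35, 19:40-22:00 (add 7h to convert from UTC-7).
Grace in UTC: 10:00-14:50, 17:35-22:00 (add 7h to convert from UTC-7).
Pita ∩ Aarav: 09:50-14:45, 14:50-19:25, 21:20-22:00.
Pita ∩ Aarav ∩ Luca: 09:50-10:30, 12:50-14:45, 14:50-17:05, 17:45-19:25, 21:20-22:00.
Pita ∩ Aarav ∩ Luca ∩ Sven: 10:20-10:30, 12:50-14:45, 14:50-17:05, 17:45-19:25, 21:20-22:00.
Pita ∩ Aarav ∩ Luca ∩ Sven ∩ Grace: 10:20-10:30, 12:50-14:45, 17:45-19:25, 21:20-22:00.
The longest is 12:50-14:45 at 115 minutes.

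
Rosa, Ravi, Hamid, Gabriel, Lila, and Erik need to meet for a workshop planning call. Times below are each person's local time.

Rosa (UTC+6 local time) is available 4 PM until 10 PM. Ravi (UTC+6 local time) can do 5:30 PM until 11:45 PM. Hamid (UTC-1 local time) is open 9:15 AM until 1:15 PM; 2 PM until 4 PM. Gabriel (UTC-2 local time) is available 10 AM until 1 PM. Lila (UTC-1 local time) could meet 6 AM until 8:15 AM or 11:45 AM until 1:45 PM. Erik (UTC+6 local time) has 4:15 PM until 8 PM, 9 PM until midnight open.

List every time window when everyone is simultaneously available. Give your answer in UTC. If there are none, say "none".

Rosa in UTC: 10:00-16:00 (subtract 6h to convert from UTC+6).
Ravi in UTC: 11:30-17:45 (subtract 6h to convert from UTC+6).
Hamid in UTC: 10:15-14:15, 15:00-17:00 (add 1h to convert from UTC-1).
Gabriel in UTC: 12:00-15:00 (add 2h to convert from UTC-2).
Lila in UTC: 07:00-09:15, 12:45-14:45 (add 1h to convert from UTC-1).
Erik in UTC: 10:15-14:00, 15:00-18:00 (subtract 6h to convert from UTC+6).
Rosa ∩ Ravi: 11:30-16:00.
Rosa ∩ Ravi ∩ Hamid: 11:30-14:15, 15:00-16:00.
Rosa ∩ Ravi ∩ Hamid ∩ Gabriel: 12:00-14:15.
Rosa ∩ Ravi ∩ Hamid ∩ Gabriel ∩ Lila: 12:45-14:15.
Rosa ∩ Ravi ∩ Hamid ∩ Gabriel ∩ Lila ∩ Erik: 12:45-14:00.

12:45-14:00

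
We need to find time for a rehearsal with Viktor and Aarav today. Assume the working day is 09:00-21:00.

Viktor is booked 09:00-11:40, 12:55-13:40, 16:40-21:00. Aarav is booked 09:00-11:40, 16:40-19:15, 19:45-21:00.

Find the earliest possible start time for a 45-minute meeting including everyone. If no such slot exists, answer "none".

Viktor free: 11:40-12:55, 13:40-16:40 (invert busy blocks within the working day).
Aarav free: 11:40-16:40, 19:15-19:45 (invert busy blocks within the working day).
Viktor ∩ Aarav: 11:40-12:55, 13:40-16:40.
The first common window of at least 45 minutes is 11:40-12:55, so the earliest start is 11:40.

11:40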